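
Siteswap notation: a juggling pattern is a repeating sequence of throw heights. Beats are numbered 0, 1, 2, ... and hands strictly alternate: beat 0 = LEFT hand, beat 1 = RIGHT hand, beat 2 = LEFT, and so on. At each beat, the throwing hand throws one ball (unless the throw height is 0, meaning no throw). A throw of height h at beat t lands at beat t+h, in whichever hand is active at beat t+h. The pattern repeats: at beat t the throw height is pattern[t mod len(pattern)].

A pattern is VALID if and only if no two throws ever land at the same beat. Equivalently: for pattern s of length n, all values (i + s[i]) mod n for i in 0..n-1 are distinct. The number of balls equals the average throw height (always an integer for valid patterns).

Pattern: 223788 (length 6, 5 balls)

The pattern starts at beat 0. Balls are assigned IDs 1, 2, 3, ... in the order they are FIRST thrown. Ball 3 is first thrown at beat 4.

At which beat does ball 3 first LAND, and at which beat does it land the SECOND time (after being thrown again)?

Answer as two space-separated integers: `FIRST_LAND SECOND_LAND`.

Beat 0 (L): throw ball1 h=2 -> lands@2:L; in-air after throw: [b1@2:L]
Beat 1 (R): throw ball2 h=2 -> lands@3:R; in-air after throw: [b1@2:L b2@3:R]
Beat 2 (L): throw ball1 h=3 -> lands@5:R; in-air after throw: [b2@3:R b1@5:R]
Beat 3 (R): throw ball2 h=7 -> lands@10:L; in-air after throw: [b1@5:R b2@10:L]
Beat 4 (L): throw ball3 h=8 -> lands@12:L; in-air after throw: [b1@5:R b2@10:L b3@12:L]
Beat 5 (R): throw ball1 h=8 -> lands@13:R; in-air after throw: [b2@10:L b3@12:L b1@13:R]
Beat 6 (L): throw ball4 h=2 -> lands@8:L; in-air after throw: [b4@8:L b2@10:L b3@12:L b1@13:R]
Beat 7 (R): throw ball5 h=2 -> lands@9:R; in-air after throw: [b4@8:L b5@9:R b2@10:L b3@12:L b1@13:R]
Beat 8 (L): throw ball4 h=3 -> lands@11:R; in-air after throw: [b5@9:R b2@10:L b4@11:R b3@12:L b1@13:R]
Beat 9 (R): throw ball5 h=7 -> lands@16:L; in-air after throw: [b2@10:L b4@11:R b3@12:L b1@13:R b5@16:L]
Beat 10 (L): throw ball2 h=8 -> lands@18:L; in-air after throw: [b4@11:R b3@12:L b1@13:R b5@16:L b2@18:L]
Beat 11 (R): throw ball4 h=8 -> lands@19:R; in-air after throw: [b3@12:L b1@13:R b5@16:L b2@18:L b4@19:R]
Beat 12 (L): throw ball3 h=2 -> lands@14:L; in-air after throw: [b1@13:R b3@14:L b5@16:L b2@18:L b4@19:R]
Beat 13 (R): throw ball1 h=2 -> lands@15:R; in-air after throw: [b3@14:L b1@15:R b5@16:L b2@18:L b4@19:R]
Beat 14 (L): throw ball3 h=3 -> lands@17:R; in-air after throw: [b1@15:R b5@16:L b3@17:R b2@18:L b4@19:R]
Ball 3: thrown@4 h=8 -> first land @12; rethrown@12 h=2 -> second land @14

Answer: 12 14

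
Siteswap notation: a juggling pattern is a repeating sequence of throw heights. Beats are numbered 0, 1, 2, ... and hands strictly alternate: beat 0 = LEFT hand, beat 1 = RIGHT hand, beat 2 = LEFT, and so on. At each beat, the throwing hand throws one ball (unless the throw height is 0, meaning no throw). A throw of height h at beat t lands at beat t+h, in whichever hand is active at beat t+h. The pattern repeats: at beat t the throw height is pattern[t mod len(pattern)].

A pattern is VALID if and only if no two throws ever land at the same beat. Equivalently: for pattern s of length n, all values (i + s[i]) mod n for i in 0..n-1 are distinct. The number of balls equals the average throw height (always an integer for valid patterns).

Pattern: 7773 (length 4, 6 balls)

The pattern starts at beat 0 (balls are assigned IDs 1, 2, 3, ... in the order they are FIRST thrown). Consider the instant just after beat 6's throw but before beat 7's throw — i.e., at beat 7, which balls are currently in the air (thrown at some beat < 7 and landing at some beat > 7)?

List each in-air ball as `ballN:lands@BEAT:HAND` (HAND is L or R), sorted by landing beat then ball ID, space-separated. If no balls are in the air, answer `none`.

Beat 0 (L): throw ball1 h=7 -> lands@7:R; in-air after throw: [b1@7:R]
Beat 1 (R): throw ball2 h=7 -> lands@8:L; in-air after throw: [b1@7:R b2@8:L]
Beat 2 (L): throw ball3 h=7 -> lands@9:R; in-air after throw: [b1@7:R b2@8:L b3@9:R]
Beat 3 (R): throw ball4 h=3 -> lands@6:L; in-air after throw: [b4@6:L b1@7:R b2@8:L b3@9:R]
Beat 4 (L): throw ball5 h=7 -> lands@11:R; in-air after throw: [b4@6:L b1@7:R b2@8:L b3@9:R b5@11:R]
Beat 5 (R): throw ball6 h=7 -> lands@12:L; in-air after throw: [b4@6:L b1@7:R b2@8:L b3@9:R b5@11:R b6@12:L]
Beat 6 (L): throw ball4 h=7 -> lands@13:R; in-air after throw: [b1@7:R b2@8:L b3@9:R b5@11:R b6@12:L b4@13:R]
Beat 7 (R): throw ball1 h=3 -> lands@10:L; in-air after throw: [b2@8:L b3@9:R b1@10:L b5@11:R b6@12:L b4@13:R]

Answer: ball2:lands@8:L ball3:lands@9:R ball5:lands@11:R ball6:lands@12:L ball4:lands@13:R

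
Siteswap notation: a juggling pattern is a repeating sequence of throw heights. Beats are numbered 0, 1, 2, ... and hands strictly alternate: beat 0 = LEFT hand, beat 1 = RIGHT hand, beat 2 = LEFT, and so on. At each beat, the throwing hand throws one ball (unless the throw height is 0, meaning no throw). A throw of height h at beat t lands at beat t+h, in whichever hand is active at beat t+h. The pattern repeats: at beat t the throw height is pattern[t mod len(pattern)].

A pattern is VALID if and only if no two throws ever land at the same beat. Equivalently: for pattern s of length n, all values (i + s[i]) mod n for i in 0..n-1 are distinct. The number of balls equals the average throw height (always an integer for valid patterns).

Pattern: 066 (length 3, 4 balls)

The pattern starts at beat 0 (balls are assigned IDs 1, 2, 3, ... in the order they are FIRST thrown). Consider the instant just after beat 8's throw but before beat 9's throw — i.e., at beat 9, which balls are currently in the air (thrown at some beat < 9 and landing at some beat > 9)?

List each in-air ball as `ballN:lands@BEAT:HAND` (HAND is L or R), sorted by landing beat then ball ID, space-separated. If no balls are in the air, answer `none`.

Answer: ball3:lands@10:L ball4:lands@11:R ball1:lands@13:R ball2:lands@14:L

Derivation:
Beat 1 (R): throw ball1 h=6 -> lands@7:R; in-air after throw: [b1@7:R]
Beat 2 (L): throw ball2 h=6 -> lands@8:L; in-air after throw: [b1@7:R b2@8:L]
Beat 4 (L): throw ball3 h=6 -> lands@10:L; in-air after throw: [b1@7:R b2@8:L b3@10:L]
Beat 5 (R): throw ball4 h=6 -> lands@11:R; in-air after throw: [b1@7:R b2@8:L b3@10:L b4@11:R]
Beat 7 (R): throw ball1 h=6 -> lands@13:R; in-air after throw: [b2@8:L b3@10:L b4@11:R b1@13:R]
Beat 8 (L): throw ball2 h=6 -> lands@14:L; in-air after throw: [b3@10:L b4@11:R b1@13:R b2@14:L]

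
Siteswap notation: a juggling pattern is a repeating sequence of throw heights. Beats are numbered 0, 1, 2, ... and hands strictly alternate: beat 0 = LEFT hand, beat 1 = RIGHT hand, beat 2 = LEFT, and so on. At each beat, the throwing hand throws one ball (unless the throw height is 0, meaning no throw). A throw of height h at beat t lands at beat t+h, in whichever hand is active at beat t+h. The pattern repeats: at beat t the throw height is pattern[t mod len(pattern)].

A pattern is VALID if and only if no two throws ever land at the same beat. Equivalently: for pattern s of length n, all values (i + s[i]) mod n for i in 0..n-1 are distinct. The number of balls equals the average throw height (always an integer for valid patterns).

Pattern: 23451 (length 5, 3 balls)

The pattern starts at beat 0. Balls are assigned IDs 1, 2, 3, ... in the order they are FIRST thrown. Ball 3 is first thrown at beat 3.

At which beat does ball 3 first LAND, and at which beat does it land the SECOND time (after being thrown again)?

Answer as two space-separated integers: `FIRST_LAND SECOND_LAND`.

Beat 0 (L): throw ball1 h=2 -> lands@2:L; in-air after throw: [b1@2:L]
Beat 1 (R): throw ball2 h=3 -> lands@4:L; in-air after throw: [b1@2:L b2@4:L]
Beat 2 (L): throw ball1 h=4 -> lands@6:L; in-air after throw: [b2@4:L b1@6:L]
Beat 3 (R): throw ball3 h=5 -> lands@8:L; in-air after throw: [b2@4:L b1@6:L b3@8:L]
Beat 4 (L): throw ball2 h=1 -> lands@5:R; in-air after throw: [b2@5:R b1@6:L b3@8:L]
Beat 5 (R): throw ball2 h=2 -> lands@7:R; in-air after throw: [b1@6:L b2@7:R b3@8:L]
Beat 6 (L): throw ball1 h=3 -> lands@9:R; in-air after throw: [b2@7:R b3@8:L b1@9:R]
Beat 7 (R): throw ball2 h=4 -> lands@11:R; in-air after throw: [b3@8:L b1@9:R b2@11:R]
Beat 8 (L): throw ball3 h=5 -> lands@13:R; in-air after throw: [b1@9:R b2@11:R b3@13:R]
Beat 9 (R): throw ball1 h=1 -> lands@10:L; in-air after throw: [b1@10:L b2@11:R b3@13:R]
Beat 10 (L): throw ball1 h=2 -> lands@12:L; in-air after throw: [b2@11:R b1@12:L b3@13:R]
Beat 11 (R): throw ball2 h=3 -> lands@14:L; in-air after throw: [b1@12:L b3@13:R b2@14:L]
Beat 12 (L): throw ball1 h=4 -> lands@16:L; in-air after throw: [b3@13:R b2@14:L b1@16:L]
Ball 3: thrown@3 h=5 -> first land @8; rethrown@8 h=5 -> second land @13

Answer: 8 13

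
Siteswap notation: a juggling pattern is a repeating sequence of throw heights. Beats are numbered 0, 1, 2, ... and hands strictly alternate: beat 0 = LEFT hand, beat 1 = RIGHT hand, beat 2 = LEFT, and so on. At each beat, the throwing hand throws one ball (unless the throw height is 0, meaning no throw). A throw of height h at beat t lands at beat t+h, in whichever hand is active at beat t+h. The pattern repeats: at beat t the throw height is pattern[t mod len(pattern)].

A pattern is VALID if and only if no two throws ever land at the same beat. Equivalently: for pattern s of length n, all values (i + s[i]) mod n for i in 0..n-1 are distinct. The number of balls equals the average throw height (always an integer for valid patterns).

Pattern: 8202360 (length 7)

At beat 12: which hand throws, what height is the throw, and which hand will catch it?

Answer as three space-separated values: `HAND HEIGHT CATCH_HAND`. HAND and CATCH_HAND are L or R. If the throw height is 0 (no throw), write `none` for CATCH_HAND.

Beat 12: 12 mod 2 = 0, so hand = L
Throw height = pattern[12 mod 7] = pattern[5] = 6
Lands at beat 12+6=18, 18 mod 2 = 0, so catch hand = L

Answer: L 6 L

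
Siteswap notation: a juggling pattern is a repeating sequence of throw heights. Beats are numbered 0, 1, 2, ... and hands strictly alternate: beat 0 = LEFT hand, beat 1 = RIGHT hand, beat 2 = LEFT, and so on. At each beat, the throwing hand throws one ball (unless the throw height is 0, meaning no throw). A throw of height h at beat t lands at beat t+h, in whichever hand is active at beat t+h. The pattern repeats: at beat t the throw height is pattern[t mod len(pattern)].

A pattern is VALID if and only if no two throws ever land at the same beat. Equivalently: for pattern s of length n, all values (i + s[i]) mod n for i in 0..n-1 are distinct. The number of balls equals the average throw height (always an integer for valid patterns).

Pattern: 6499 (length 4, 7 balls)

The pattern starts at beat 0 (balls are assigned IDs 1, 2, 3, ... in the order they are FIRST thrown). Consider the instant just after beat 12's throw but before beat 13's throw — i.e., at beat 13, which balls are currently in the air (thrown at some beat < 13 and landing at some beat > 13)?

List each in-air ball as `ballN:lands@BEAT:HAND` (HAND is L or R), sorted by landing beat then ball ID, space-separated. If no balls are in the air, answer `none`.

Answer: ball7:lands@14:L ball1:lands@15:R ball6:lands@16:L ball4:lands@18:L ball5:lands@19:R ball3:lands@20:L

Derivation:
Beat 0 (L): throw ball1 h=6 -> lands@6:L; in-air after throw: [b1@6:L]
Beat 1 (R): throw ball2 h=4 -> lands@5:R; in-air after throw: [b2@5:R b1@6:L]
Beat 2 (L): throw ball3 h=9 -> lands@11:R; in-air after throw: [b2@5:R b1@6:L b3@11:R]
Beat 3 (R): throw ball4 h=9 -> lands@12:L; in-air after throw: [b2@5:R b1@6:L b3@11:R b4@12:L]
Beat 4 (L): throw ball5 h=6 -> lands@10:L; in-air after throw: [b2@5:R b1@6:L b5@10:L b3@11:R b4@12:L]
Beat 5 (R): throw ball2 h=4 -> lands@9:R; in-air after throw: [b1@6:L b2@9:R b5@10:L b3@11:R b4@12:L]
Beat 6 (L): throw ball1 h=9 -> lands@15:R; in-air after throw: [b2@9:R b5@10:L b3@11:R b4@12:L b1@15:R]
Beat 7 (R): throw ball6 h=9 -> lands@16:L; in-air after throw: [b2@9:R b5@10:L b3@11:R b4@12:L b1@15:R b6@16:L]
Beat 8 (L): throw ball7 h=6 -> lands@14:L; in-air after throw: [b2@9:R b5@10:L b3@11:R b4@12:L b7@14:L b1@15:R b6@16:L]
Beat 9 (R): throw ball2 h=4 -> lands@13:R; in-air after throw: [b5@10:L b3@11:R b4@12:L b2@13:R b7@14:L b1@15:R b6@16:L]
Beat 10 (L): throw ball5 h=9 -> lands@19:R; in-air after throw: [b3@11:R b4@12:L b2@13:R b7@14:L b1@15:R b6@16:L b5@19:R]
Beat 11 (R): throw ball3 h=9 -> lands@20:L; in-air after throw: [b4@12:L b2@13:R b7@14:L b1@15:R b6@16:L b5@19:R b3@20:L]
Beat 12 (L): throw ball4 h=6 -> lands@18:L; in-air after throw: [b2@13:R b7@14:L b1@15:R b6@16:L b4@18:L b5@19:R b3@20:L]
Beat 13 (R): throw ball2 h=4 -> lands@17:R; in-air after throw: [b7@14:L b1@15:R b6@16:L b2@17:R b4@18:L b5@19:R b3@20:L]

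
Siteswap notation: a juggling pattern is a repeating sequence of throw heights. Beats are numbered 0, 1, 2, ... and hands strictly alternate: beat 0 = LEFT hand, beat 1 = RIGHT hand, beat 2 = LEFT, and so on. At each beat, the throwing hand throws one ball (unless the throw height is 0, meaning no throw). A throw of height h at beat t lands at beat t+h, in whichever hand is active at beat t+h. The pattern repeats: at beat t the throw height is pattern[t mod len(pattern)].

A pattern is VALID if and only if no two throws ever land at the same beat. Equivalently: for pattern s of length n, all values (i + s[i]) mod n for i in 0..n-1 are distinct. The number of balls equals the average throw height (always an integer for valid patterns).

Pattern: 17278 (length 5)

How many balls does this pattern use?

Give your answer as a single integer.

Answer: 5

Derivation:
Pattern = [1, 7, 2, 7, 8], length n = 5
  position 0: throw height = 1, running sum = 1
  position 1: throw height = 7, running sum = 8
  position 2: throw height = 2, running sum = 10
  position 3: throw height = 7, running sum = 17
  position 4: throw height = 8, running sum = 25
Total sum = 25; balls = sum / n = 25 / 5 = 5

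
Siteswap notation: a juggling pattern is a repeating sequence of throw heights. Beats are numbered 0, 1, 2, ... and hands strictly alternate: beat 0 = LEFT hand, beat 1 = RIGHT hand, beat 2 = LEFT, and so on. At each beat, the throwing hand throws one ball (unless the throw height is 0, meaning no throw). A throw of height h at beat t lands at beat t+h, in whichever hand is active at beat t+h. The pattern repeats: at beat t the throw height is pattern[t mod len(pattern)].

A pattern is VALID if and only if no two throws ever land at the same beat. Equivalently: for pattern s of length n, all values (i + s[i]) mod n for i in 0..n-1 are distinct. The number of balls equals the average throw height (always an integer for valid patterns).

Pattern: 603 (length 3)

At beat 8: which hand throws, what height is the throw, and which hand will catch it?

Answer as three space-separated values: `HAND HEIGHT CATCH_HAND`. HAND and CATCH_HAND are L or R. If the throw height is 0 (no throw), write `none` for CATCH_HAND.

Beat 8: 8 mod 2 = 0, so hand = L
Throw height = pattern[8 mod 3] = pattern[2] = 3
Lands at beat 8+3=11, 11 mod 2 = 1, so catch hand = R

Answer: L 3 R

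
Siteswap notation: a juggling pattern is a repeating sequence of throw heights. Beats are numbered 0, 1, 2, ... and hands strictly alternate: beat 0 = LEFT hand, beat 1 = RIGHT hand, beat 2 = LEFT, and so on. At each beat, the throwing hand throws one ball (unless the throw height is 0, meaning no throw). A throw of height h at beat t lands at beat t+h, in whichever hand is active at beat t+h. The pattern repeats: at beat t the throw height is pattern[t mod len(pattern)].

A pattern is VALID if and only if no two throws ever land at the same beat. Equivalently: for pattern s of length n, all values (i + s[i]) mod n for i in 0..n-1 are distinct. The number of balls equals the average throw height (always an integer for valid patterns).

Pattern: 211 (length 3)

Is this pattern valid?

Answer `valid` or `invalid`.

i=0: (i + s[i]) mod n = (0 + 2) mod 3 = 2
i=1: (i + s[i]) mod n = (1 + 1) mod 3 = 2
i=2: (i + s[i]) mod n = (2 + 1) mod 3 = 0
Residues: [2, 2, 0], distinct: False

Answer: invalid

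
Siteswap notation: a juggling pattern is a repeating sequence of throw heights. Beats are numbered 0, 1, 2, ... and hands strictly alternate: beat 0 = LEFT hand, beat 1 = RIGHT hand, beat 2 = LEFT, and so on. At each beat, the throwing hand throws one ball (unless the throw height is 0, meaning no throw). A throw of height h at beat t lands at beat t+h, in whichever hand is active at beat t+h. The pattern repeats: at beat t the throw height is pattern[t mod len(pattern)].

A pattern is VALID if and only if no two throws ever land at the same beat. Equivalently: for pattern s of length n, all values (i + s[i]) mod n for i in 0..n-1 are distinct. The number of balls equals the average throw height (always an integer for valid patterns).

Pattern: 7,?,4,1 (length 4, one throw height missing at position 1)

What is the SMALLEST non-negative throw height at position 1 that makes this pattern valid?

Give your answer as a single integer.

Answer: 0

Derivation:
i=0: (0 + 7) mod 4 = 3
i=1: s[i]=? (unknown)
i=2: (2 + 4) mod 4 = 2
i=3: (3 + 1) mod 4 = 0
Known residues: [0, 2, 3]; need a permutation of 0..3, so missing residue r = 1
Need (1 + s) mod 4 = 1; smallest s = (1 - 1) mod 4 = 0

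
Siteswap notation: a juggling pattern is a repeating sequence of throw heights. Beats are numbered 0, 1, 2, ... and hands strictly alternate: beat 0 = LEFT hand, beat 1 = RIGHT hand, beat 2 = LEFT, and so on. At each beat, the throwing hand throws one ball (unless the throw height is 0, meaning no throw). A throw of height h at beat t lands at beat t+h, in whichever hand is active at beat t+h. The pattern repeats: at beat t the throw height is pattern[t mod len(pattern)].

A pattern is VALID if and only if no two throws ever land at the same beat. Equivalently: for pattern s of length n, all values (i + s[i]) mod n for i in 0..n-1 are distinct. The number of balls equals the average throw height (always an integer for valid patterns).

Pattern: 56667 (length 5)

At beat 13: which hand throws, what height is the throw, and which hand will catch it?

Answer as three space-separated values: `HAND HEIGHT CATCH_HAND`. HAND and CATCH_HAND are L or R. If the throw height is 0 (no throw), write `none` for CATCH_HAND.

Beat 13: 13 mod 2 = 1, so hand = R
Throw height = pattern[13 mod 5] = pattern[3] = 6
Lands at beat 13+6=19, 19 mod 2 = 1, so catch hand = R

Answer: R 6 R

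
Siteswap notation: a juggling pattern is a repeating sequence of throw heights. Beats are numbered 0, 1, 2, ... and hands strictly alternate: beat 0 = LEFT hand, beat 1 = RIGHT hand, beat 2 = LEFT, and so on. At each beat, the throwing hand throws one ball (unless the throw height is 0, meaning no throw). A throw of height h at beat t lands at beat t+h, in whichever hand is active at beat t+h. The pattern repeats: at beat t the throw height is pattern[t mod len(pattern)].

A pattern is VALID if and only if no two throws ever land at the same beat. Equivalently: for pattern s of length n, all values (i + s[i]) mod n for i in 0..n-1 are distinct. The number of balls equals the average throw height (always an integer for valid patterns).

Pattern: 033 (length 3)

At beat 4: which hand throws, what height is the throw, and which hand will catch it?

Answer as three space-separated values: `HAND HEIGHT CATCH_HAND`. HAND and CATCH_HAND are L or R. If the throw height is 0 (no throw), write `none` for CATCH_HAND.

Answer: L 3 R

Derivation:
Beat 4: 4 mod 2 = 0, so hand = L
Throw height = pattern[4 mod 3] = pattern[1] = 3
Lands at beat 4+3=7, 7 mod 2 = 1, so catch hand = R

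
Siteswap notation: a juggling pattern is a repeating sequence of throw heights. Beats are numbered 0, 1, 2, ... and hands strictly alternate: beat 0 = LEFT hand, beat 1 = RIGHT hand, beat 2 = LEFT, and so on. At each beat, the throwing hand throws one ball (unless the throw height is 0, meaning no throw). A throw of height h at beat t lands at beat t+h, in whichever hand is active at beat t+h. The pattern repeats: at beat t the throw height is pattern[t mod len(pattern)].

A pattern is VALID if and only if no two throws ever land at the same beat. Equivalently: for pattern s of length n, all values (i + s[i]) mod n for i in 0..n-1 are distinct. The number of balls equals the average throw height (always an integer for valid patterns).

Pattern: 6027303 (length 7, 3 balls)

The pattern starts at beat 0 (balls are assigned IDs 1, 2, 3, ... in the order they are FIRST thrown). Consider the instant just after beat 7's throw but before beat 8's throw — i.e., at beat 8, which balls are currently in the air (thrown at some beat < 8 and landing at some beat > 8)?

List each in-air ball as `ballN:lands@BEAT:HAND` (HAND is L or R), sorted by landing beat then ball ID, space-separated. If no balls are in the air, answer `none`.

Beat 0 (L): throw ball1 h=6 -> lands@6:L; in-air after throw: [b1@6:L]
Beat 2 (L): throw ball2 h=2 -> lands@4:L; in-air after throw: [b2@4:L b1@6:L]
Beat 3 (R): throw ball3 h=7 -> lands@10:L; in-air after throw: [b2@4:L b1@6:L b3@10:L]
Beat 4 (L): throw ball2 h=3 -> lands@7:R; in-air after throw: [b1@6:L b2@7:R b3@10:L]
Beat 6 (L): throw ball1 h=3 -> lands@9:R; in-air after throw: [b2@7:R b1@9:R b3@10:L]
Beat 7 (R): throw ball2 h=6 -> lands@13:R; in-air after throw: [b1@9:R b3@10:L b2@13:R]

Answer: ball1:lands@9:R ball3:lands@10:L ball2:lands@13:R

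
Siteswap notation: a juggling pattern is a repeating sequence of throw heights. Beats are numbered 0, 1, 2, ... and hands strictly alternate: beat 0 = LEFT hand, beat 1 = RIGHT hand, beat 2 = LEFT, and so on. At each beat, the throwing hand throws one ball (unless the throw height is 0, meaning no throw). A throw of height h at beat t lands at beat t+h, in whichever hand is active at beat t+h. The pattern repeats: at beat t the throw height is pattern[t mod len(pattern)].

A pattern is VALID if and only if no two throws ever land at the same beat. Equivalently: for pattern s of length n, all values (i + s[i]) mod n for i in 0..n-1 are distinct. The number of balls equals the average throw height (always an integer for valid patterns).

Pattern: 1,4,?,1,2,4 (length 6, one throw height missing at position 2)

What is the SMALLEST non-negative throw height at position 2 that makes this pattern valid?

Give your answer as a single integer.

i=0: (0 + 1) mod 6 = 1
i=1: (1 + 4) mod 6 = 5
i=2: s[i]=? (unknown)
i=3: (3 + 1) mod 6 = 4
i=4: (4 + 2) mod 6 = 0
i=5: (5 + 4) mod 6 = 3
Known residues: [0, 1, 3, 4, 5]; need a permutation of 0..5, so missing residue r = 2
Need (2 + s) mod 6 = 2; smallest s = (2 - 2) mod 6 = 0

Answer: 0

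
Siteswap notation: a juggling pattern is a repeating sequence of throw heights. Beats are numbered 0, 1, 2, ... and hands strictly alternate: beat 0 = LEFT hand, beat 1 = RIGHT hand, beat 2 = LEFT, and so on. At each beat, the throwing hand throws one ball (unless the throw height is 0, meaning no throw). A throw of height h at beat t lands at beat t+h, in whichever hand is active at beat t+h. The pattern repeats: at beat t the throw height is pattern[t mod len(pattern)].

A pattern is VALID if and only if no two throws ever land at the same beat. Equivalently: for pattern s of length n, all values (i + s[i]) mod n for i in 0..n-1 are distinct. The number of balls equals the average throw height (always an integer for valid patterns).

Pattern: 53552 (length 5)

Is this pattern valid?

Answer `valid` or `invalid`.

Answer: valid

Derivation:
i=0: (i + s[i]) mod n = (0 + 5) mod 5 = 0
i=1: (i + s[i]) mod n = (1 + 3) mod 5 = 4
i=2: (i + s[i]) mod n = (2 + 5) mod 5 = 2
i=3: (i + s[i]) mod n = (3 + 5) mod 5 = 3
i=4: (i + s[i]) mod n = (4 + 2) mod 5 = 1
Residues: [0, 4, 2, 3, 1], distinct: True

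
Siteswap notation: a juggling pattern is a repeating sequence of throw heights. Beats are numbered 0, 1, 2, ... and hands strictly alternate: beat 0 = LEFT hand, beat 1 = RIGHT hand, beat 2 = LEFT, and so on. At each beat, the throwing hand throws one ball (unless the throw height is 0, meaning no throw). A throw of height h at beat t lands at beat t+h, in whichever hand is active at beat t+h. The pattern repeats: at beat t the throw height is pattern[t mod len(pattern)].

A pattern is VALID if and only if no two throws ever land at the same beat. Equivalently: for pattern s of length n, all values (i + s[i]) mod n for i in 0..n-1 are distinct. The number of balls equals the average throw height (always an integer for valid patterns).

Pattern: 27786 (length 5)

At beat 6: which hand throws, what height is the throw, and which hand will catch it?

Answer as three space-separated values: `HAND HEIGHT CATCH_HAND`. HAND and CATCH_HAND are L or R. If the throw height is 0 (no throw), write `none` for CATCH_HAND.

Beat 6: 6 mod 2 = 0, so hand = L
Throw height = pattern[6 mod 5] = pattern[1] = 7
Lands at beat 6+7=13, 13 mod 2 = 1, so catch hand = R

Answer: L 7 R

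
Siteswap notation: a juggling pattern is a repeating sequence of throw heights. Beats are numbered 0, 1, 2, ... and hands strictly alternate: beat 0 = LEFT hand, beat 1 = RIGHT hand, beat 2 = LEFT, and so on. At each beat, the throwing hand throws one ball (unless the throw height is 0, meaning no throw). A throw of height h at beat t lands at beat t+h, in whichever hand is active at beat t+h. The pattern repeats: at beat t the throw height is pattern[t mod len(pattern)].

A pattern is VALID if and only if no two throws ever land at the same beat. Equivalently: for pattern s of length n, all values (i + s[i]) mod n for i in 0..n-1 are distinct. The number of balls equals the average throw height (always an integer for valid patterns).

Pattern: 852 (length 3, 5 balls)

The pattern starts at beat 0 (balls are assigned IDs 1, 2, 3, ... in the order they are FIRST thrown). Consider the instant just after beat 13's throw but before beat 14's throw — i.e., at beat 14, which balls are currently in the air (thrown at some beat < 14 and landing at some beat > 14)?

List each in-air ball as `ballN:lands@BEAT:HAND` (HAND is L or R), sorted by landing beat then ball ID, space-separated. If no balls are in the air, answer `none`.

Beat 0 (L): throw ball1 h=8 -> lands@8:L; in-air after throw: [b1@8:L]
Beat 1 (R): throw ball2 h=5 -> lands@6:L; in-air after throw: [b2@6:L b1@8:L]
Beat 2 (L): throw ball3 h=2 -> lands@4:L; in-air after throw: [b3@4:L b2@6:L b1@8:L]
Beat 3 (R): throw ball4 h=8 -> lands@11:R; in-air after throw: [b3@4:L b2@6:L b1@8:L b4@11:R]
Beat 4 (L): throw ball3 h=5 -> lands@9:R; in-air after throw: [b2@6:L b1@8:L b3@9:R b4@11:R]
Beat 5 (R): throw ball5 h=2 -> lands@7:R; in-air after throw: [b2@6:L b5@7:R b1@8:L b3@9:R b4@11:R]
Beat 6 (L): throw ball2 h=8 -> lands@14:L; in-air after throw: [b5@7:R b1@8:L b3@9:R b4@11:R b2@14:L]
Beat 7 (R): throw ball5 h=5 -> lands@12:L; in-air after throw: [b1@8:L b3@9:R b4@11:R b5@12:L b2@14:L]
Beat 8 (L): throw ball1 h=2 -> lands@10:L; in-air after throw: [b3@9:R b1@10:L b4@11:R b5@12:L b2@14:L]
Beat 9 (R): throw ball3 h=8 -> lands@17:R; in-air after throw: [b1@10:L b4@11:R b5@12:L b2@14:L b3@17:R]
Beat 10 (L): throw ball1 h=5 -> lands@15:R; in-air after throw: [b4@11:R b5@12:L b2@14:L b1@15:R b3@17:R]
Beat 11 (R): throw ball4 h=2 -> lands@13:R; in-air after throw: [b5@12:L b4@13:R b2@14:L b1@15:R b3@17:R]
Beat 12 (L): throw ball5 h=8 -> lands@20:L; in-air after throw: [b4@13:R b2@14:L b1@15:R b3@17:R b5@20:L]
Beat 13 (R): throw ball4 h=5 -> lands@18:L; in-air after throw: [b2@14:L b1@15:R b3@17:R b4@18:L b5@20:L]
Beat 14 (L): throw ball2 h=2 -> lands@16:L; in-air after throw: [b1@15:R b2@16:L b3@17:R b4@18:L b5@20:L]

Answer: ball1:lands@15:R ball3:lands@17:R ball4:lands@18:L ball5:lands@20:L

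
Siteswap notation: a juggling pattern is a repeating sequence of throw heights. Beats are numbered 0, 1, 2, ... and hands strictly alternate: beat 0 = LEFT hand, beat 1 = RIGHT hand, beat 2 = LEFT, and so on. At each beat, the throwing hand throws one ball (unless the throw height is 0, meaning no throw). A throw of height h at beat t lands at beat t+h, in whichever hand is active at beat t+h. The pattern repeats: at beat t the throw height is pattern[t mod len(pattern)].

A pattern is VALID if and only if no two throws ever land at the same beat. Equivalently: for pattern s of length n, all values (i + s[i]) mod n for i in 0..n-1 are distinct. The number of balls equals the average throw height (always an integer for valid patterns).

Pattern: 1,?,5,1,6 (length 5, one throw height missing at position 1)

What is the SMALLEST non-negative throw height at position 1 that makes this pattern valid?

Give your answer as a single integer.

i=0: (0 + 1) mod 5 = 1
i=1: s[i]=? (unknown)
i=2: (2 + 5) mod 5 = 2
i=3: (3 + 1) mod 5 = 4
i=4: (4 + 6) mod 5 = 0
Known residues: [0, 1, 2, 4]; need a permutation of 0..4, so missing residue r = 3
Need (1 + s) mod 5 = 3; smallest s = (3 - 1) mod 5 = 2

Answer: 2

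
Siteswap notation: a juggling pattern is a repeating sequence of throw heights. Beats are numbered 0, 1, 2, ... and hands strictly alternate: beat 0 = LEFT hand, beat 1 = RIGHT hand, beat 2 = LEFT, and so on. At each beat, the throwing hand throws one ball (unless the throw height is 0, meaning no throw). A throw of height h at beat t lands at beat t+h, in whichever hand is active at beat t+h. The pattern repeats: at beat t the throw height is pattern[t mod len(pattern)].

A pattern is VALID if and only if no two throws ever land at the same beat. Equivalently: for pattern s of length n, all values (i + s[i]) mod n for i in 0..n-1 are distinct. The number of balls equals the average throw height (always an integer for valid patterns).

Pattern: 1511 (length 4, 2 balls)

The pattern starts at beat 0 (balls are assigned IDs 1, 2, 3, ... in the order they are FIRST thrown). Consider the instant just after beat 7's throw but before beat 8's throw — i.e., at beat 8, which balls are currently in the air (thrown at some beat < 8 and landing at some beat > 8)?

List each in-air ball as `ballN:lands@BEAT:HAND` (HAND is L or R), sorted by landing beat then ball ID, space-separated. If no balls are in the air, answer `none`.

Beat 0 (L): throw ball1 h=1 -> lands@1:R; in-air after throw: [b1@1:R]
Beat 1 (R): throw ball1 h=5 -> lands@6:L; in-air after throw: [b1@6:L]
Beat 2 (L): throw ball2 h=1 -> lands@3:R; in-air after throw: [b2@3:R b1@6:L]
Beat 3 (R): throw ball2 h=1 -> lands@4:L; in-air after throw: [b2@4:L b1@6:L]
Beat 4 (L): throw ball2 h=1 -> lands@5:R; in-air after throw: [b2@5:R b1@6:L]
Beat 5 (R): throw ball2 h=5 -> lands@10:L; in-air after throw: [b1@6:L b2@10:L]
Beat 6 (L): throw ball1 h=1 -> lands@7:R; in-air after throw: [b1@7:R b2@10:L]
Beat 7 (R): throw ball1 h=1 -> lands@8:L; in-air after throw: [b1@8:L b2@10:L]
Beat 8 (L): throw ball1 h=1 -> lands@9:R; in-air after throw: [b1@9:R b2@10:L]

Answer: ball2:lands@10:L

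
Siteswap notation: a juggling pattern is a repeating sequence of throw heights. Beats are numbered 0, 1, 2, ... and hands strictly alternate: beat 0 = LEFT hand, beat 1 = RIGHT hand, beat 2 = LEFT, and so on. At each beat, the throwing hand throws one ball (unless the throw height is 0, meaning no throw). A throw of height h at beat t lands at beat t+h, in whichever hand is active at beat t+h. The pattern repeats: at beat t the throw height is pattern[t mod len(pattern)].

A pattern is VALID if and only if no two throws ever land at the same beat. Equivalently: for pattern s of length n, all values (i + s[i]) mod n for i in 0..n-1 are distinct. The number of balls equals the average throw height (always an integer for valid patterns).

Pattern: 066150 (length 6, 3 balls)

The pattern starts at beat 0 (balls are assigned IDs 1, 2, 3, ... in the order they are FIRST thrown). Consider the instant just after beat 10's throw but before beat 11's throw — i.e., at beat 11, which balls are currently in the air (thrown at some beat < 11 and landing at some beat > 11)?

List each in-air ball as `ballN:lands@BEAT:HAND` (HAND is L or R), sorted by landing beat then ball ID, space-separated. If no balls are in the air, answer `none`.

Answer: ball1:lands@13:R ball2:lands@14:L ball3:lands@15:R

Derivation:
Beat 1 (R): throw ball1 h=6 -> lands@7:R; in-air after throw: [b1@7:R]
Beat 2 (L): throw ball2 h=6 -> lands@8:L; in-air after throw: [b1@7:R b2@8:L]
Beat 3 (R): throw ball3 h=1 -> lands@4:L; in-air after throw: [b3@4:L b1@7:R b2@8:L]
Beat 4 (L): throw ball3 h=5 -> lands@9:R; in-air after throw: [b1@7:R b2@8:L b3@9:R]
Beat 7 (R): throw ball1 h=6 -> lands@13:R; in-air after throw: [b2@8:L b3@9:R b1@13:R]
Beat 8 (L): throw ball2 h=6 -> lands@14:L; in-air after throw: [b3@9:R b1@13:R b2@14:L]
Beat 9 (R): throw ball3 h=1 -> lands@10:L; in-air after throw: [b3@10:L b1@13:R b2@14:L]
Beat 10 (L): throw ball3 h=5 -> lands@15:R; in-air after throw: [b1@13:R b2@14:L b3@15:R]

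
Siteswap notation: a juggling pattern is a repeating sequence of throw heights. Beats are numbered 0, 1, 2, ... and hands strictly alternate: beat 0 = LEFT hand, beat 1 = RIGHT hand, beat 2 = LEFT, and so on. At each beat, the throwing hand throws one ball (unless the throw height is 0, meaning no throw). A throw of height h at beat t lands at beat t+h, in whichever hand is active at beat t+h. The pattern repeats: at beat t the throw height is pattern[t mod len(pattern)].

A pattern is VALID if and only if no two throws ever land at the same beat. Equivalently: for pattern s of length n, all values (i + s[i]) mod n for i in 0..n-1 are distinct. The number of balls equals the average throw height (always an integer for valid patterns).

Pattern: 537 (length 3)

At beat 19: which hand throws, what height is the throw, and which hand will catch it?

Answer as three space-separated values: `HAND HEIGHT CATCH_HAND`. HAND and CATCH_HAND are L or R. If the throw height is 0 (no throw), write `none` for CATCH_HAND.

Beat 19: 19 mod 2 = 1, so hand = R
Throw height = pattern[19 mod 3] = pattern[1] = 3
Lands at beat 19+3=22, 22 mod 2 = 0, so catch hand = L

Answer: R 3 L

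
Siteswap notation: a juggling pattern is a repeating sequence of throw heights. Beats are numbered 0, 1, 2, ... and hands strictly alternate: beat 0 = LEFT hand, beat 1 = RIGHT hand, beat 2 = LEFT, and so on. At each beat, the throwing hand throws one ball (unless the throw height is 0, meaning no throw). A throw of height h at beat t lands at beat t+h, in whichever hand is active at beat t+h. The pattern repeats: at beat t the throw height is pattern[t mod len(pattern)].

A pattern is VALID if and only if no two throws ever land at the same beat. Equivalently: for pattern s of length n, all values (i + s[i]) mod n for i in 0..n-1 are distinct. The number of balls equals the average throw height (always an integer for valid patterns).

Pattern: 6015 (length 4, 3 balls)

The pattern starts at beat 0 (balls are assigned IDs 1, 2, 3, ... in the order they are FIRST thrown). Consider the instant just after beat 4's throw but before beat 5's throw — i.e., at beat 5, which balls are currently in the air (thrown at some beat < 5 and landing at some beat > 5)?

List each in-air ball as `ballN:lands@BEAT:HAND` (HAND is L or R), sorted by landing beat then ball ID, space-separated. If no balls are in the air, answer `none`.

Beat 0 (L): throw ball1 h=6 -> lands@6:L; in-air after throw: [b1@6:L]
Beat 2 (L): throw ball2 h=1 -> lands@3:R; in-air after throw: [b2@3:R b1@6:L]
Beat 3 (R): throw ball2 h=5 -> lands@8:L; in-air after throw: [b1@6:L b2@8:L]
Beat 4 (L): throw ball3 h=6 -> lands@10:L; in-air after throw: [b1@6:L b2@8:L b3@10:L]

Answer: ball1:lands@6:L ball2:lands@8:L ball3:lands@10:L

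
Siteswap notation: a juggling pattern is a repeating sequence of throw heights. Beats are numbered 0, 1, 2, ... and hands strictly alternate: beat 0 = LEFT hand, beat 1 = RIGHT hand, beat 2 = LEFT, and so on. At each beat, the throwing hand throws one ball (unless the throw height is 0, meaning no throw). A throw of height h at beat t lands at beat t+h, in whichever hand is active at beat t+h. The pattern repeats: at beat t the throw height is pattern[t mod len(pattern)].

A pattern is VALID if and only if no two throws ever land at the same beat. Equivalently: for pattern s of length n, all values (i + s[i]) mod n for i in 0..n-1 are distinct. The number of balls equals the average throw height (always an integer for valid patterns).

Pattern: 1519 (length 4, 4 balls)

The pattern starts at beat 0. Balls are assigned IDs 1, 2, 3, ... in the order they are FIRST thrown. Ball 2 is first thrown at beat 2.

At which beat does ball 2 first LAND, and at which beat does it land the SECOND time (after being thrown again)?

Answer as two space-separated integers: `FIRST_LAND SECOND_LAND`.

Answer: 3 12

Derivation:
Beat 0 (L): throw ball1 h=1 -> lands@1:R; in-air after throw: [b1@1:R]
Beat 1 (R): throw ball1 h=5 -> lands@6:L; in-air after throw: [b1@6:L]
Beat 2 (L): throw ball2 h=1 -> lands@3:R; in-air after throw: [b2@3:R b1@6:L]
Beat 3 (R): throw ball2 h=9 -> lands@12:L; in-air after throw: [b1@6:L b2@12:L]
Beat 4 (L): throw ball3 h=1 -> lands@5:R; in-air after throw: [b3@5:R b1@6:L b2@12:L]
Beat 5 (R): throw ball3 h=5 -> lands@10:L; in-air after throw: [b1@6:L b3@10:L b2@12:L]
Beat 6 (L): throw ball1 h=1 -> lands@7:R; in-air after throw: [b1@7:R b3@10:L b2@12:L]
Beat 7 (R): throw ball1 h=9 -> lands@16:L; in-air after throw: [b3@10:L b2@12:L b1@16:L]
Beat 8 (L): throw ball4 h=1 -> lands@9:R; in-air after throw: [b4@9:R b3@10:L b2@12:L b1@16:L]
Beat 9 (R): throw ball4 h=5 -> lands@14:L; in-air after throw: [b3@10:L b2@12:L b4@14:L b1@16:L]
Beat 10 (L): throw ball3 h=1 -> lands@11:R; in-air after throw: [b3@11:R b2@12:L b4@14:L b1@16:L]
Beat 11 (R): throw ball3 h=9 -> lands@20:L; in-air after throw: [b2@12:L b4@14:L b1@16:L b3@20:L]
Beat 12 (L): throw ball2 h=1 -> lands@13:R; in-air after throw: [b2@13:R b4@14:L b1@16:L b3@20:L]
Ball 2: thrown@2 h=1 -> first land @3; rethrown@3 h=9 -> second land @12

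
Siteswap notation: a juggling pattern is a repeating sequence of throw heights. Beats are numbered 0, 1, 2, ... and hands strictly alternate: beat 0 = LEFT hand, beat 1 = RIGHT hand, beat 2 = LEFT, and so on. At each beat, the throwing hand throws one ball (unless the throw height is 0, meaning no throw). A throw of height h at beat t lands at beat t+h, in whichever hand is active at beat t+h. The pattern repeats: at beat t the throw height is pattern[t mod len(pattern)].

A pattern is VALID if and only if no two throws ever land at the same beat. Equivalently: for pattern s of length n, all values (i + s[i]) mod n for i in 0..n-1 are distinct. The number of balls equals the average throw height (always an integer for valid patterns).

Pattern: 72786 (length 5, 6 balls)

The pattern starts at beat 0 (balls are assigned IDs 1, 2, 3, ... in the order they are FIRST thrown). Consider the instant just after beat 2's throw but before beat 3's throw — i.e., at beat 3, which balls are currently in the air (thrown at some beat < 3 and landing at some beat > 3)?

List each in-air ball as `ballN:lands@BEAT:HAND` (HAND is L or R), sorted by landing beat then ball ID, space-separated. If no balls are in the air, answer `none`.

Answer: ball1:lands@7:R ball3:lands@9:R

Derivation:
Beat 0 (L): throw ball1 h=7 -> lands@7:R; in-air after throw: [b1@7:R]
Beat 1 (R): throw ball2 h=2 -> lands@3:R; in-air after throw: [b2@3:R b1@7:R]
Beat 2 (L): throw ball3 h=7 -> lands@9:R; in-air after throw: [b2@3:R b1@7:R b3@9:R]
Beat 3 (R): throw ball2 h=8 -> lands@11:R; in-air after throw: [b1@7:R b3@9:R b2@11:R]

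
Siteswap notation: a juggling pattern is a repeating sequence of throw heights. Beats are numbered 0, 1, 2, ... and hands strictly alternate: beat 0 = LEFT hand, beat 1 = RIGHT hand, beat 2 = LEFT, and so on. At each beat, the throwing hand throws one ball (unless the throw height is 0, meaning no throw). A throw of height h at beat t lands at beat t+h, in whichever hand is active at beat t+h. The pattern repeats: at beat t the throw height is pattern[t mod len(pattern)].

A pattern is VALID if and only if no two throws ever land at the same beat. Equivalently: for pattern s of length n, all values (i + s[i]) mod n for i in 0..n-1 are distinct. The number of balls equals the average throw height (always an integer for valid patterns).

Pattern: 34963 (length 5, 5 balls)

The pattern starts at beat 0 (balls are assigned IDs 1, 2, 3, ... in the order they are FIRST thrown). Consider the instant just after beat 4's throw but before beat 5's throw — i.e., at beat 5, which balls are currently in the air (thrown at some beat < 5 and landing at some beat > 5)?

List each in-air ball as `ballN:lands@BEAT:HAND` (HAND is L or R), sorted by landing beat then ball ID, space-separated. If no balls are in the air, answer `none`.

Beat 0 (L): throw ball1 h=3 -> lands@3:R; in-air after throw: [b1@3:R]
Beat 1 (R): throw ball2 h=4 -> lands@5:R; in-air after throw: [b1@3:R b2@5:R]
Beat 2 (L): throw ball3 h=9 -> lands@11:R; in-air after throw: [b1@3:R b2@5:R b3@11:R]
Beat 3 (R): throw ball1 h=6 -> lands@9:R; in-air after throw: [b2@5:R b1@9:R b3@11:R]
Beat 4 (L): throw ball4 h=3 -> lands@7:R; in-air after throw: [b2@5:R b4@7:R b1@9:R b3@11:R]
Beat 5 (R): throw ball2 h=3 -> lands@8:L; in-air after throw: [b4@7:R b2@8:L b1@9:R b3@11:R]

Answer: ball4:lands@7:R ball1:lands@9:R ball3:lands@11:R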